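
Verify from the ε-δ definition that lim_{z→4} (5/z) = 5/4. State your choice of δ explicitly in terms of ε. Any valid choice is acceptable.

Let ε > 0. We seek δ > 0 such that 0 < |z − 4| < δ implies |5/z − (5/4)| < ε.
|5/z − (5/4)| = 5·|4 − z|/(4·|z|) = 5|z − 4|/(4|z|).
Restrict δ ≤ 2. Then |z − 4| < 2 gives |z| > 2, so 4|z| > 8.
Then |5/z − (5/4)| < 5|z − 4|/8, which is < ε when |z − 4| < (8/5)ε.
Take δ = min(2, (8/5)ε). Then 0 < |z − 4| < δ gives both |z − 4| < 2 and |z − 4| < (8/5)ε, so |5/z − (5/4)| < ε.

δ = min(2, (8/5)ε)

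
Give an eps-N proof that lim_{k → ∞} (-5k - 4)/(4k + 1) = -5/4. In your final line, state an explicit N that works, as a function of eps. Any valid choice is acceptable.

N = (11/16)/eps

Suppose eps > 0. For k ≥ 1, |(-5k - 4)/(4k + 1) + 5/4| = |-11|/(4(4k + 1)) = 11/(4(4k + 1)).
Since 4k + 1 ≥ 4k for k ≥ 1, this is ≤ 11/(4·4k) = (11/16)/k.
So |(-5k - 4)/(4k + 1) + 5/4| < eps whenever k > (11/16)/eps.
Take N = (11/16)/eps. If k > N then |(-5k - 4)/(4k + 1) + 5/4| ≤ (11/16)/k < eps.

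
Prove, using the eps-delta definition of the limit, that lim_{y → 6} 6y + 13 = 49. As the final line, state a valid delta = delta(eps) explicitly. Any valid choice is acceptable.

Fix eps > 0. We need delta > 0 so that 0 < |y − 6| < delta implies |(6y + 13) − 49| < eps.
Since (6y + 13) − 49 = 6(y − 6), we have |(6y + 13) − 49| = 6|y − 6|.
So 6|y − 6| < eps exactly when |y − 6| < eps/6.
Choosing delta = eps/6 gives |(6y + 13) − 49| = 6|y − 6| < eps whenever |y − 6| < delta.

delta = eps/6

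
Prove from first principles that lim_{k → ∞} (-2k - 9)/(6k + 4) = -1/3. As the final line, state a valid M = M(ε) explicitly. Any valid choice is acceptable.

Suppose ε > 0. For k ≥ 1, |(-2k - 9)/(6k + 4) + 1/3| = |-46|/(6(6k + 4)) = 46/(6(6k + 4)).
Since 6k + 4 ≥ 6k for k ≥ 1, this is ≤ 46/(6·6k) = (23/18)/k.
So |(-2k - 9)/(6k + 4) + 1/3| < ε whenever k > (23/18)/ε.
Take M = (23/18)/ε. If k > M then |(-2k - 9)/(6k + 4) + 1/3| ≤ (23/18)/k < ε.

M = (23/18)/ε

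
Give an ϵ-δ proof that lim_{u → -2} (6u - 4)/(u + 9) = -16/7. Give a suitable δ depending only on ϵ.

Let ϵ > 0. We want δ > 0 with 0 < |u + 2| < δ ⇒ |(6u - 4)/(u + 9) + 16/7| < ϵ.
Combining over a common denominator, (6u - 4)/(u + 9) + 16/7 = [(6u - 4)·7 − (-16)·(u + 9)] / [7·(u + 9)] = 58(u + 2) / (7(u + 9)).
So |(6u - 4)/(u + 9) + 16/7| = 58|u + 2| / (7·|u + 9|).
Restrict δ ≤ 7/2. Then |u + 2| < 7/2 gives |u + 9| = |(u + 2) + 7| ≥ 7 − 7/2 = 7/2.
Hence |(6u - 4)/(u + 9) + 16/7| < 58|u + 2|/(7·(7/2)) = (116/49)|u + 2|, which is < ϵ once |u + 2| < (49/116)ϵ.
Take δ = min(7/2, (49/116)ϵ). Then 0 < |u + 2| < δ forces both bounds, so |(6u - 4)/(u + 9) + 16/7| < ϵ.

δ = min(7/2, (49/116)ϵ)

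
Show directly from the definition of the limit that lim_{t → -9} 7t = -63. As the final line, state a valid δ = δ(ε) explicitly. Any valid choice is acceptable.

Suppose ε > 0. We need δ > 0 so that 0 < |t + 9| < δ implies |(7t) + 63| < ε.
|(7t) + 63| = |7t + 63| = 7|t + 9|.
So 7|t + 9| < ε exactly when |t + 9| < ε/7.
Choosing δ = ε/7 gives |(7t) + 63| = 7|t + 9| < ε whenever |t + 9| < δ.

δ = ε/7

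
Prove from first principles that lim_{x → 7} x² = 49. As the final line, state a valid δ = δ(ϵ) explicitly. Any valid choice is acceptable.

Let ϵ > 0 be given. We seek δ > 0 with 0 < |x − 7| < δ ⇒ |x² − 49| < ϵ.
Factor: x² − 49 = (x − 7)(x + 7), so |x² − 49| = |x − 7|·|x + 7|.
Restrict δ ≤ 1. Then |x − 7| < 1 gives |x| < 8, so by the triangle inequality |x + 7| ≤ 8 + 7 = 15.
Hence |x² − 49| ≤ 15|x − 7|, which is < ϵ once |x − 7| < ϵ/15.
Take δ = min(1, ϵ/15). If 0 < |x − 7| < δ then both bounds hold and |x² − 49| ≤ 15|x − 7| < 15·(ϵ/15) = ϵ.

δ = min(1, ϵ/15)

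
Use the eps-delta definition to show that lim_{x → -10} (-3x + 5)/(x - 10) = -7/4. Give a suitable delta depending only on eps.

Fix eps > 0. We want delta > 0 with 0 < |x + 10| < delta ⇒ |(-3x + 5)/(x - 10) + 7/4| < eps.
Combining over a common denominator, (-3x + 5)/(x - 10) + 7/4 = [(-3x + 5)·(-20) − 35·(x - 10)] / [(-20)·(x - 10)] = 25(x + 10) / ((-20)(x - 10)).
So |(-3x + 5)/(x - 10) + 7/4| = 25|x + 10| / (20·|x − 10|).
Restrict delta ≤ 10. Then |x + 10| < 10 gives |x − 10| = |(x + 10) + (-20)| ≥ 20 − 10 = 10.
Hence |(-3x + 5)/(x - 10) + 7/4| < 25|x + 10|/(20·10) = (1/8)|x + 10|, which is < eps once |x + 10| < 8eps.
Take delta = min(10, 8eps). Then 0 < |x + 10| < delta forces both bounds, so |(-3x + 5)/(x - 10) + 7/4| < eps.

delta = min(10, 8eps)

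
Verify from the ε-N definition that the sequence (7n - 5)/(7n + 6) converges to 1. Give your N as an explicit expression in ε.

N = (11/7)/ε

Let ε > 0. For n ≥ 1, |(7n - 5)/(7n + 6) − 1| = |-77|/(7(7n + 6)) = 77/(7(7n + 6)).
Since 7n + 6 ≥ 7n for n ≥ 1, this is ≤ 77/(7·7n) = (11/7)/n.
So |(7n - 5)/(7n + 6) − 1| < ε whenever n > (11/7)/ε.
Take N = (11/7)/ε. If n > N then |(7n - 5)/(7n + 6) − 1| ≤ (11/7)/n < ε.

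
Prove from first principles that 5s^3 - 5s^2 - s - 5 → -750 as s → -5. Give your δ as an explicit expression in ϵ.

δ = min(2, ϵ/604)

Let ϵ > 0. We want δ > 0 such that 0 < |s + 5| < δ implies |(5s^3 - 5s^2 - s - 5) + 750| < ϵ.
(5s^3 - 5s^2 - s - 5) + 750 = 5s^3 - 5s^2 - s + 745 = (s + 5)(5s^2 - 30s + 149).
So |(5s^3 - 5s^2 - s - 5) + 750| = |s + 5|·|5s^2 - 30s + 149|.
Require δ ≤ 2. Then |s + 5| < 2 gives |s| < 7, and by the triangle inequality |5s^2 - 30s + 149| ≤ 5·7^2 + 30·7 + 149 = 604.
Hence |(5s^3 - 5s^2 - s - 5) + 750| ≤ 604|s + 5| < ϵ provided |s + 5| < ϵ/604.
Choosing δ = min(2, ϵ/604) ensures both conditions, hence |(5s^3 - 5s^2 - s - 5) + 750| < ϵ.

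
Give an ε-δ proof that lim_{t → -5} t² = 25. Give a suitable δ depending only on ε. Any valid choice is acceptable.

Let ε > 0 be given. We seek δ > 0 with 0 < |t + 5| < δ ⇒ |t² − 25| < ε.
Factor: t² − 25 = (t + 5)(t - 5), so |t² − 25| = |t + 5|·|t - 5|.
Restrict δ ≤ 1. Then |t + 5| < 1 gives |t| < 6, so by the triangle inequality |t - 5| ≤ 6 + 5 = 11.
Hence |t² − 25| ≤ 11|t + 5|, which is < ε once |t + 5| < ε/11.
Take δ = min(1, ε/11). If 0 < |t + 5| < δ then both bounds hold and |t² − 25| ≤ 11|t + 5| < 11·(ε/11) = ε.

δ = min(1, ε/11)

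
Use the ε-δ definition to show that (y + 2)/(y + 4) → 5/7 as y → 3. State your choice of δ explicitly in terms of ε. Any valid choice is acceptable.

δ = min(7/2, (49/4)ε)

Let ε > 0. We want δ > 0 with 0 < |y − 3| < δ ⇒ |(y + 2)/(y + 4) − (5/7)| < ε.
Combining over a common denominator, (y + 2)/(y + 4) − (5/7) = [(y + 2)·7 − 5·(y + 4)] / [7·(y + 4)] = 2(y − 3) / (7(y + 4)).
So |(y + 2)/(y + 4) − (5/7)| = 2|y − 3| / (7·|y + 4|).
Require δ ≤ 7/2, so |y + 4| ≥ |7| − |y − 3| > 7 − 7/2 = 7/2.
Hence |(y + 2)/(y + 4) − (5/7)| < 2|y − 3|/(7·(7/2)) = (4/49)|y − 3|, which is < ε once |y − 3| < (49/4)ε.
Take δ = min(7/2, (49/4)ε). Then 0 < |y − 3| < δ forces both bounds, so |(y + 2)/(y + 4) − (5/7)| < ε.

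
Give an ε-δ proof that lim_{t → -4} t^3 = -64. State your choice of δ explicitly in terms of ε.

δ = min(1, ε/61)

Suppose ε > 0. We seek δ > 0 with 0 < |t + 4| < δ ⇒ |t^3 + 64| < ε.
Factor: t^3 + 64 = (t + 4)(t^2 - 4t + 16), so |t^3 + 64| = |t + 4|·|t^2 - 4t + 16|.
Impose δ ≤ 1 so that |t| < 5; then |t^2 - 4t + 16| ≤ 61.
Hence |t^3 + 64| ≤ 61|t + 4|, which is < ε once |t + 4| < ε/61.
Take δ = min(1, ε/61). If 0 < |t + 4| < δ then both bounds hold and |t^3 + 64| ≤ 61|t + 4| < 61·(ε/61) = ε.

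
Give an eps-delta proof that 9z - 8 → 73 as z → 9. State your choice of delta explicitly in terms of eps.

Let eps > 0 be given. We need delta > 0 so that 0 < |z − 9| < delta implies |(9z - 8) − 73| < eps.
Since (9z - 8) − 73 = 9(z − 9), we have |(9z - 8) − 73| = 9|z − 9|.
So 9|z − 9| < eps exactly when |z − 9| < eps/9.
Take delta = eps/9. If 0 < |z − 9| < delta then |(9z - 8) − 73| = 9|z − 9| < 9·(eps/9) = eps.

delta = eps/9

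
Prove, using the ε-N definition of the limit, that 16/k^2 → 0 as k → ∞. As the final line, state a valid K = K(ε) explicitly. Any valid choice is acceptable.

K = (16/ε)^{1/2}

Suppose ε > 0. For k ≥ 1, |16/k^2 − 0| = 16/k^2.
16/k^2 < ε ⇔ k^2 > 16/ε ⇔ k > (16/ε)^{1/2}.
Take K = (16/ε)^{1/2}. Then k > K implies 16/k^2 < ε.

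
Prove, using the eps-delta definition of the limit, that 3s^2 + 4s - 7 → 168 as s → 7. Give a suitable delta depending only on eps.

delta = min(1, eps/49)

Fix eps > 0. We want delta > 0 such that 0 < |s − 7| < delta implies |(3s^2 + 4s - 7) − 168| < eps.
(3s^2 + 4s - 7) − 168 = 3s^2 + 4s - 175 = (s − 7)(3s + 25).
So |(3s^2 + 4s - 7) − 168| = |s − 7|·|3s + 25|.
Assume first that |s − 7| < 1, so |s| < 8. Then |3s + 25| ≤ 3·8 + 25 = 49.
Hence |(3s^2 + 4s - 7) − 168| ≤ 49|s − 7| < eps provided |s − 7| < eps/49.
Choosing delta = min(1, eps/49) ensures both conditions, hence |(3s^2 + 4s - 7) − 168| < eps.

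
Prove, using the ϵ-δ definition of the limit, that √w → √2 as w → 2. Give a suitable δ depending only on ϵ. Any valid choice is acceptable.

δ = min(2, √2·ϵ)

Suppose ϵ > 0. We want δ > 0 such that 0 < |w − 2| < δ implies |√w − √2| < ϵ.
Rationalise: √w − √2 = (w − 2)/(√w + √2), so |√w − √2| = |w − 2|/(√w + √2).
Restrict δ ≤ 2 so that |w − 2| < 2 forces w > 0, and then √w + √2 > √2.
Hence |√w − √2| < |w − 2|/√2, which is < ϵ once |w − 2| < √2·ϵ.
Take δ = min(2, √2·ϵ). If 0 < |w − 2| < δ then w > 0 and |√w − √2| < |w − 2|/√2 < ϵ.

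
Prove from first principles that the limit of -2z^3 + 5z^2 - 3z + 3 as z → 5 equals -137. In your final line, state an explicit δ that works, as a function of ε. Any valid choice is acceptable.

δ = min(2, ε/161)

Let ε > 0. We want δ > 0 such that 0 < |z − 5| < δ implies |(-2z^3 + 5z^2 - 3z + 3) + 137| < ε.
(-2z^3 + 5z^2 - 3z + 3) + 137 = -2z^3 + 5z^2 - 3z + 140 = (z − 5)(-2z^2 - 5z - 28).
So |(-2z^3 + 5z^2 - 3z + 3) + 137| = |z − 5|·|-2z^2 - 5z - 28|.
Assume first that |z − 5| < 2, so |z| < 7. Then |-2z^2 - 5z - 28| ≤ 2·7^2 + 5·7 + 28 = 161.
Hence |(-2z^3 + 5z^2 - 3z + 3) + 137| ≤ 161|z − 5| < ε provided |z − 5| < ε/161.
Choosing δ = min(2, ε/161) ensures both conditions, hence |(-2z^3 + 5z^2 - 3z + 3) + 137| < ε.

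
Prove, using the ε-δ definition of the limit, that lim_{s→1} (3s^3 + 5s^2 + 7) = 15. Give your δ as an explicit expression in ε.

δ = min(2, ε/59)

Suppose ε > 0. We want δ > 0 such that 0 < |s − 1| < δ implies |(3s^3 + 5s^2 + 7) − 15| < ε.
(3s^3 + 5s^2 + 7) − 15 = 3s^3 + 5s^2 - 8 = (s − 1)(3s^2 + 8s + 8).
So |(3s^3 + 5s^2 + 7) − 15| = |s − 1|·|3s^2 + 8s + 8|.
Require δ ≤ 2. Then |s − 1| < 2 gives |s| < 3, and by the triangle inequality |3s^2 + 8s + 8| ≤ 3·3^2 + 8·3 + 8 = 59.
Hence |(3s^3 + 5s^2 + 7) − 15| ≤ 59|s − 1| < ε provided |s − 1| < ε/59.
Choosing δ = min(2, ε/59) ensures both conditions, hence |(3s^3 + 5s^2 + 7) − 15| < ε.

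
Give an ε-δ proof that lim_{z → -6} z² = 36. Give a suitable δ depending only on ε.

Let ε > 0 be given. We seek δ > 0 with 0 < |z + 6| < δ ⇒ |z² − 36| < ε.
Factor: z² − 36 = (z + 6)(z - 6), so |z² − 36| = |z + 6|·|z - 6|.
Restrict δ ≤ 1. Then |z + 6| < 1 gives |z| < 7, so by the triangle inequality |z - 6| ≤ 7 + 6 = 13.
Hence |z² − 36| ≤ 13|z + 6|, which is < ε once |z + 6| < ε/13.
Take δ = min(1, ε/13). If 0 < |z + 6| < δ then both bounds hold and |z² − 36| ≤ 13|z + 6| < 13·(ε/13) = ε.

δ = min(1, ε/13)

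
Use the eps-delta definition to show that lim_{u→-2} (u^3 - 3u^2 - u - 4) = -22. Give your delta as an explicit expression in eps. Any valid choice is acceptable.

delta = min(2, eps/45)

Fix eps > 0. We want delta > 0 such that 0 < |u + 2| < delta implies |(u^3 - 3u^2 - u - 4) + 22| < eps.
(u^3 - 3u^2 - u - 4) + 22 = u^3 - 3u^2 - u + 18 = (u + 2)(u^2 - 5u + 9).
So |(u^3 - 3u^2 - u - 4) + 22| = |u + 2|·|u^2 - 5u + 9|.
Assume first that |u + 2| < 2, so |u| < 4. Then |u^2 - 5u + 9| ≤ 4^2 + 5·4 + 9 = 45.
Hence |(u^3 - 3u^2 - u - 4) + 22| ≤ 45|u + 2| < eps provided |u + 2| < eps/45.
Take delta = min(2, eps/45). Then 0 < |u + 2| < delta gives both |u + 2| < 2 and |u + 2| < eps/45, so |(u^3 - 3u^2 - u - 4) + 22| < eps.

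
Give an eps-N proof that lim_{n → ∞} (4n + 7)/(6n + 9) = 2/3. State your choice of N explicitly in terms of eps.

Fix eps > 0. For n ≥ 1, |(4n + 7)/(6n + 9) − (2/3)| = |6|/(6(6n + 9)) = 6/(6(6n + 9)).
Since 6n + 9 ≥ 6n for n ≥ 1, this is ≤ 6/(6·6n) = (1/6)/n.
So |(4n + 7)/(6n + 9) − (2/3)| < eps whenever n > (1/6)/eps.
Take N = (1/6)/eps. If n > N then |(4n + 7)/(6n + 9) − (2/3)| ≤ (1/6)/n < eps.

N = (1/6)/eps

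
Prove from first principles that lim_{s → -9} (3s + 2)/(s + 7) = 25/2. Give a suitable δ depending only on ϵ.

Let ϵ > 0. We want δ > 0 with 0 < |s + 9| < δ ⇒ |(3s + 2)/(s + 7) − (25/2)| < ϵ.
Combining over a common denominator, (3s + 2)/(s + 7) − (25/2) = [(3s + 2)·(-2) − (-25)·(s + 7)] / [(-2)·(s + 7)] = 19(s + 9) / ((-2)(s + 7)).
So |(3s + 2)/(s + 7) − (25/2)| = 19|s + 9| / (2·|s + 7|).
Require δ ≤ 1, so |s + 7| ≥ |-2| − |s + 9| > 2 − 1 = 1.
Hence |(3s + 2)/(s + 7) − (25/2)| < 19|s + 9|/(2·1) = (19/2)|s + 9|, which is < ϵ once |s + 9| < (2/19)ϵ.
Take δ = min(1, (2/19)ϵ). Then 0 < |s + 9| < δ forces both bounds, so |(3s + 2)/(s + 7) − (25/2)| < ϵ.

δ = min(1, (2/19)ϵ)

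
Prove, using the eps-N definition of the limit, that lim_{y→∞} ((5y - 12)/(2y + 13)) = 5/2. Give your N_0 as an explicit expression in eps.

N_0 = (89/4)/eps

Let eps > 0 be given. We seek N_0 > 0 such that y > N_0 implies |(5y - 12)/(2y + 13) − (5/2)| < eps.
(5y - 12)/(2y + 13) − (5/2) = (2(5y - 12) − 5(2y + 13)) / (2(2y + 13)) = -89/(2(2y + 13)).
For y > 0 we have 2y + 13 > 2y, so |(5y - 12)/(2y + 13) − (5/2)| = 89/(2(2y + 13)) < 89/(2·2y) = (89/4)/y.
Thus |(5y - 12)/(2y + 13) − (5/2)| < eps whenever y > (89/4)/eps.
Take N_0 = (89/4)/eps. If y > N_0 then |(5y - 12)/(2y + 13) − (5/2)| < (89/4)/y < eps.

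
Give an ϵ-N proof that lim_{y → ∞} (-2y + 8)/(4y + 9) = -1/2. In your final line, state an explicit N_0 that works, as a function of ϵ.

Suppose ϵ > 0. We seek N_0 > 0 such that y > N_0 implies |(-2y + 8)/(4y + 9) + 1/2| < ϵ.
(-2y + 8)/(4y + 9) + 1/2 = (4(-2y + 8) − (-2)(4y + 9)) / (4(4y + 9)) = 50/(4(4y + 9)).
For y > 0 we have 4y + 9 > 4y, so |(-2y + 8)/(4y + 9) + 1/2| = 50/(4(4y + 9)) < 50/(4·4y) = (25/8)/y.
Thus |(-2y + 8)/(4y + 9) + 1/2| < ϵ whenever y > (25/8)/ϵ.
Take N_0 = (25/8)/ϵ. If y > N_0 then |(-2y + 8)/(4y + 9) + 1/2| < (25/8)/y < ϵ.

N_0 = (25/8)/ϵ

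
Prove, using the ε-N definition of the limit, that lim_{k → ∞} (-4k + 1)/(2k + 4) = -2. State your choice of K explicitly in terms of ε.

Let ε > 0. For k ≥ 1, |(-4k + 1)/(2k + 4) + 2| = |18|/(2(2k + 4)) = 18/(2(2k + 4)).
Since 2k + 4 ≥ 2k for k ≥ 1, this is ≤ 18/(2·2k) = (9/2)/k.
So |(-4k + 1)/(2k + 4) + 2| < ε whenever k > (9/2)/ε.
Take K = (9/2)/ε. If k > K then |(-4k + 1)/(2k + 4) + 2| ≤ (9/2)/k < ε.

K = (9/2)/ε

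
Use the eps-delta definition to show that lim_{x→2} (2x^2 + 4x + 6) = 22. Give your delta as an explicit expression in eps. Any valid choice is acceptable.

Fix eps > 0. We want delta > 0 such that 0 < |x − 2| < delta implies |(2x^2 + 4x + 6) − 22| < eps.
(2x^2 + 4x + 6) − 22 = 2x^2 + 4x - 16 = (x − 2)(2x + 8).
So |(2x^2 + 4x + 6) − 22| = |x − 2|·|2x + 8|.
Assume first that |x − 2| < 1, so |x| < 3. Then |2x + 8| ≤ 2·3 + 8 = 14.
Hence |(2x^2 + 4x + 6) − 22| ≤ 14|x − 2| < eps provided |x − 2| < eps/14.
Choosing delta = min(1, eps/14) ensures both conditions, hence |(2x^2 + 4x + 6) − 22| < eps.

delta = min(1, eps/14)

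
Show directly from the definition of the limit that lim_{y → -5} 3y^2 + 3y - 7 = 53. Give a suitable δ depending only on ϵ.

Suppose ϵ > 0. We want δ > 0 such that 0 < |y + 5| < δ implies |(3y^2 + 3y - 7) − 53| < ϵ.
(3y^2 + 3y - 7) − 53 = 3y^2 + 3y - 60 = (y + 5)(3y - 12).
So |(3y^2 + 3y - 7) − 53| = |y + 5|·|3y - 12|.
Require δ ≤ 2. Then |y + 5| < 2 gives |y| < 7, and by the triangle inequality |3y - 12| ≤ 3·7 + 12 = 33.
Hence |(3y^2 + 3y - 7) − 53| ≤ 33|y + 5| < ϵ provided |y + 5| < ϵ/33.
Choosing δ = min(2, ϵ/33) ensures both conditions, hence |(3y^2 + 3y - 7) − 53| < ϵ.

δ = min(2, ϵ/33)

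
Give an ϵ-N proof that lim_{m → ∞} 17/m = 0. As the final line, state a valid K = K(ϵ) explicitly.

Fix ϵ > 0. For m ≥ 1, |17/m − 0| = 17/(m) ≤ 17/m.
We need 17/m < ϵ, i.e. m > 17/ϵ.
Take K = 17/ϵ. If m > K then |17/m| ≤ 17/m < ϵ.

K = 17/ϵ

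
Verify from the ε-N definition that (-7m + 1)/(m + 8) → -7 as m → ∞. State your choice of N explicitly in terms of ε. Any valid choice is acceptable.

Suppose ε > 0. For m ≥ 1, |(-7m + 1)/(m + 8) + 7| = |57|/((m + 8)) = 57/((m + 8)).
Since m + 8 ≥ m for m ≥ 1, this is ≤ 57/(m) = 57/m.
So |(-7m + 1)/(m + 8) + 7| < ε whenever m > 57/ε.
Take N = 57/ε. If m > N then |(-7m + 1)/(m + 8) + 7| ≤ 57/m < ε.

N = 57/ε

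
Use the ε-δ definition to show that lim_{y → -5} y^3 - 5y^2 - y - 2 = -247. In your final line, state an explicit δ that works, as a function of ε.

Let ε > 0 be given. We want δ > 0 such that 0 < |y + 5| < δ implies |(y^3 - 5y^2 - y - 2) + 247| < ε.
(y^3 - 5y^2 - y - 2) + 247 = y^3 - 5y^2 - y + 245 = (y + 5)(y^2 - 10y + 49).
So |(y^3 - 5y^2 - y - 2) + 247| = |y + 5|·|y^2 - 10y + 49|.
Assume first that |y + 5| < 2, so |y| < 7. Then |y^2 - 10y + 49| ≤ 7^2 + 10·7 + 49 = 168.
Hence |(y^3 - 5y^2 - y - 2) + 247| ≤ 168|y + 5| < ε provided |y + 5| < ε/168.
Choosing δ = min(2, ε/168) ensures both conditions, hence |(y^3 - 5y^2 - y - 2) + 247| < ε.

δ = min(2, ε/168)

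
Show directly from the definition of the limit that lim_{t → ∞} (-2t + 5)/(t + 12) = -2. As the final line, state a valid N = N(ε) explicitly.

Let ε > 0. We seek N > 0 such that t > N implies |(-2t + 5)/(t + 12) + 2| < ε.
(-2t + 5)/(t + 12) + 2 = ((-2t + 5) − (-2)(t + 12)) / ((t + 12)) = 29/((t + 12)).
For t > 0 we have t + 12 > t, so |(-2t + 5)/(t + 12) + 2| = 29/((t + 12)) < 29/(t) = 29/t.
Thus |(-2t + 5)/(t + 12) + 2| < ε whenever t > 29/ε.
Take N = 29/ε. If t > N then |(-2t + 5)/(t + 12) + 2| < 29/t < ε.

N = 29/ε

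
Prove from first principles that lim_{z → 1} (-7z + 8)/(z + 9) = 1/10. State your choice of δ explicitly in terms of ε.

δ = min(5, (50/71)ε)

Suppose ε > 0. We want δ > 0 with 0 < |z − 1| < δ ⇒ |(-7z + 8)/(z + 9) − (1/10)| < ε.
Combining over a common denominator, (-7z + 8)/(z + 9) − (1/10) = [(-7z + 8)·10 − 1·(z + 9)] / [10·(z + 9)] = -71(z − 1) / (10(z + 9)).
So |(-7z + 8)/(z + 9) − (1/10)| = 71|z − 1| / (10·|z + 9|).
Require δ ≤ 5, so |z + 9| ≥ |10| − |z − 1| > 10 − 5 = 5.
Hence |(-7z + 8)/(z + 9) − (1/10)| < 71|z − 1|/(10·5) = (71/50)|z − 1|, which is < ε once |z − 1| < (50/71)ε.
Take δ = min(5, (50/71)ε). Then 0 < |z − 1| < δ forces both bounds, so |(-7z + 8)/(z + 9) − (1/10)| < ε.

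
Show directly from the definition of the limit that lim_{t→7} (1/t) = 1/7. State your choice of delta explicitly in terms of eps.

delta = min(7/2, (49/2)eps)

Fix eps > 0. We seek delta > 0 such that 0 < |t − 7| < delta implies |1/t − (1/7)| < eps.
|1/t − (1/7)| = |7 − t|/(7·|t|) = |t − 7|/(7|t|).
Restrict delta ≤ 7/2. Then |t − 7| < 7/2 gives |t| > 7/2, so 7|t| > 49/2.
Then |1/t − (1/7)| < |t − 7|/(49/2), which is < eps when |t − 7| < (49/2)eps.
Take delta = min(7/2, (49/2)eps). Then 0 < |t − 7| < delta gives both |t − 7| < 7/2 and |t − 7| < (49/2)eps, so |1/t − (1/7)| < eps.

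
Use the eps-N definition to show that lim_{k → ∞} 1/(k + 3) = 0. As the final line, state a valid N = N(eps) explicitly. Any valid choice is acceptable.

N = 1/eps

Let eps > 0. For k ≥ 1, |1/(k + 3) − 0| = 1/(k + 3) ≤ 1/k.
We need 1/k < eps, i.e. k > 1/eps.
Take N = 1/eps. If k > N then |1/(k + 3)| ≤ 1/k < eps.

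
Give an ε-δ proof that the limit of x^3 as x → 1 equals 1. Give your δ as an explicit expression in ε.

Suppose ε > 0. We seek δ > 0 with 0 < |x − 1| < δ ⇒ |x^3 − 1| < ε.
Factor: x^3 − 1 = (x − 1)(x^2 + x + 1), so |x^3 − 1| = |x − 1|·|x^2 + x + 1|.
Impose δ ≤ 2 so that |x| < 3; then |x^2 + x + 1| ≤ 13.
Hence |x^3 − 1| ≤ 13|x − 1|, which is < ε once |x − 1| < ε/13.
Take δ = min(2, ε/13). If 0 < |x − 1| < δ then both bounds hold and |x^3 − 1| ≤ 13|x − 1| < 13·(ε/13) = ε.

δ = min(2, ε/13)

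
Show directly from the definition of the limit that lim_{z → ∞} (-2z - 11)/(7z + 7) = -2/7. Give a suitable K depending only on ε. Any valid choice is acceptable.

Suppose ε > 0. We seek K > 0 such that z > K implies |(-2z - 11)/(7z + 7) + 2/7| < ε.
(-2z - 11)/(7z + 7) + 2/7 = (7(-2z - 11) − (-2)(7z + 7)) / (7(7z + 7)) = -63/(7(7z + 7)).
For z > 0 we have 7z + 7 > 7z, so |(-2z - 11)/(7z + 7) + 2/7| = 63/(7(7z + 7)) < 63/(7·7z) = (9/7)/z.
Thus |(-2z - 11)/(7z + 7) + 2/7| < ε whenever z > (9/7)/ε.
Take K = (9/7)/ε. If z > K then |(-2z - 11)/(7z + 7) + 2/7| < (9/7)/z < ε.

K = (9/7)/ε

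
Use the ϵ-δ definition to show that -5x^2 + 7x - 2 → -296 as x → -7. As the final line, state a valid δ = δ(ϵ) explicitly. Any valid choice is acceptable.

δ = min(1, ϵ/82)

Suppose ϵ > 0. We want δ > 0 such that 0 < |x + 7| < δ implies |(-5x^2 + 7x - 2) + 296| < ϵ.
(-5x^2 + 7x - 2) + 296 = -5x^2 + 7x + 294 = (x + 7)(-5x + 42).
So |(-5x^2 + 7x - 2) + 296| = |x + 7|·|-5x + 42|.
Require δ ≤ 1. Then |x + 7| < 1 gives |x| < 8, and by the triangle inequality |-5x + 42| ≤ 5·8 + 42 = 82.
Hence |(-5x^2 + 7x - 2) + 296| ≤ 82|x + 7| < ϵ provided |x + 7| < ϵ/82.
Choosing δ = min(1, ϵ/82) ensures both conditions, hence |(-5x^2 + 7x - 2) + 296| < ϵ.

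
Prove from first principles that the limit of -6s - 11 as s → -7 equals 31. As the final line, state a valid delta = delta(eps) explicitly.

delta = eps/6

Fix eps > 0. We need delta > 0 so that 0 < |s + 7| < delta implies |(-6s - 11) − 31| < eps.
|(-6s - 11) − 31| = |-6s - 42| = 6|s + 7|.
So 6|s + 7| < eps exactly when |s + 7| < eps/6.
Take delta = eps/6. If 0 < |s + 7| < delta then |(-6s - 11) − 31| = 6|s + 7| < 6·(eps/6) = eps.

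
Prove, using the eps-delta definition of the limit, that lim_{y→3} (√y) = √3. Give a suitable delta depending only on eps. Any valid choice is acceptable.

delta = min(3, √3·eps)

Fix eps > 0. We want delta > 0 such that 0 < |y − 3| < delta implies |√y − √3| < eps.
Rationalise: √y − √3 = (y − 3)/(√y + √3), so |√y − √3| = |y − 3|/(√y + √3).
Restrict delta ≤ 3 so that |y − 3| < 3 forces y > 0, and then √y + √3 > √3.
Hence |√y − √3| < |y − 3|/√3, which is < eps once |y − 3| < √3·eps.
Take delta = min(3, √3·eps). If 0 < |y − 3| < delta then y > 0 and |√y − √3| < |y − 3|/√3 < eps.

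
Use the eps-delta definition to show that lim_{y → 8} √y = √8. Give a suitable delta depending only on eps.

delta = min(8, √8·eps)

Let eps > 0 be given. We want delta > 0 such that 0 < |y − 8| < delta implies |√y − √8| < eps.
Rationalise: √y − √8 = (y − 8)/(√y + √8), so |√y − √8| = |y − 8|/(√y + √8).
Restrict delta ≤ 8 so that |y − 8| < 8 forces y > 0, and then √y + √8 > √8.
Hence |√y − √8| < |y − 8|/√8, which is < eps once |y − 8| < √8·eps.
Take delta = min(8, √8·eps). If 0 < |y − 8| < delta then y > 0 and |√y − √8| < |y − 8|/√8 < eps.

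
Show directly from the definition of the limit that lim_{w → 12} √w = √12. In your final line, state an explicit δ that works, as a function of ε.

δ = min(12, √12·ε)

Fix ε > 0. We want δ > 0 such that 0 < |w − 12| < δ implies |√w − √12| < ε.
Multiplying by the conjugate, |√w − √12| = |w − 12|/(√w + √12).
Restrict δ ≤ 12 so that |w − 12| < 12 forces w > 0, and then √w + √12 > √12.
Hence |√w − √12| < |w − 12|/√12, which is < ε once |w − 12| < √12·ε.
Take δ = min(12, √12·ε). If 0 < |w − 12| < δ then w > 0 and |√w − √12| < |w − 12|/√12 < ε.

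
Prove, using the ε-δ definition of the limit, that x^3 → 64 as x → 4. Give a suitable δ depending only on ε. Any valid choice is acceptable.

Fix ε > 0. We seek δ > 0 with 0 < |x − 4| < δ ⇒ |x^3 − 64| < ε.
Factor: x^3 − 64 = (x − 4)(x^2 + 4x + 16), so |x^3 − 64| = |x − 4|·|x^2 + 4x + 16|.
Impose δ ≤ 1 so that |x| < 5; then |x^2 + 4x + 16| ≤ 61.
Hence |x^3 − 64| ≤ 61|x − 4|, which is < ε once |x − 4| < ε/61.
Take δ = min(1, ε/61). If 0 < |x − 4| < δ then both bounds hold and |x^3 − 64| ≤ 61|x − 4| < 61·(ε/61) = ε.

δ = min(1, ε/61)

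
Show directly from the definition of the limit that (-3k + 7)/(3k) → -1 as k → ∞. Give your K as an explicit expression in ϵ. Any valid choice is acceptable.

Let ϵ > 0. For k ≥ 1, |(-3k + 7)/(3k) + 1| = |21|/(3(3k)) = 21/(3(3k)).
Since 3k ≥ 3k for k ≥ 1, this is ≤ 21/(3·3k) = (7/3)/k.
So |(-3k + 7)/(3k) + 1| < ϵ whenever k > (7/3)/ϵ.
Take K = (7/3)/ϵ. If k > K then |(-3k + 7)/(3k) + 1| ≤ (7/3)/k < ϵ.

K = (7/3)/ϵ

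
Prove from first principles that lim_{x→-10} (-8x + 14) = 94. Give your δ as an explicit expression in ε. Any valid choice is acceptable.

δ = ε/8

Suppose ε > 0. We need δ > 0 so that 0 < |x + 10| < δ implies |(-8x + 14) − 94| < ε.
Since (-8x + 14) − 94 = -8(x + 10), we have |(-8x + 14) − 94| = 8|x + 10|.
Thus it suffices that |x + 10| < ε/8.
Take δ = ε/8. If 0 < |x + 10| < δ then |(-8x + 14) − 94| = 8|x + 10| < 8·(ε/8) = ε.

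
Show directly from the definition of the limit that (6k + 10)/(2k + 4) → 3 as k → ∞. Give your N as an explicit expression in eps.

Let eps > 0 be given. For k ≥ 1, |(6k + 10)/(2k + 4) − 3| = |-4|/(2(2k + 4)) = 4/(2(2k + 4)).
Since 2k + 4 ≥ 2k for k ≥ 1, this is ≤ 4/(2·2k) = 1/k.
So |(6k + 10)/(2k + 4) − 3| < eps whenever k > 1/eps.
Take N = 1/eps. If k > N then |(6k + 10)/(2k + 4) − 3| ≤ 1/k < eps.

N = 1/eps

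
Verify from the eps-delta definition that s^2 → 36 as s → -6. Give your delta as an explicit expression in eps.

Fix eps > 0. We seek delta > 0 with 0 < |s + 6| < delta ⇒ |s^2 − 36| < eps.
Factor: s^2 − 36 = (s + 6)(s - 6), so |s^2 − 36| = |s + 6|·|s - 6|.
Restrict delta ≤ 1. Then |s + 6| < 1 gives |s| < 7, so by the triangle inequality |s - 6| ≤ 7 + 6 = 13.
Hence |s^2 − 36| ≤ 13|s + 6|, which is < eps once |s + 6| < eps/13.
Take delta = min(1, eps/13). If 0 < |s + 6| < delta then both bounds hold and |s^2 − 36| ≤ 13|s + 6| < 13·(eps/13) = eps.

delta = min(1, eps/13)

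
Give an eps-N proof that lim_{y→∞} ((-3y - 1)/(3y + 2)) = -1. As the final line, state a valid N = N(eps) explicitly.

N = (1/3)/eps

Suppose eps > 0. We seek N > 0 such that y > N implies |(-3y - 1)/(3y + 2) + 1| < eps.
(-3y - 1)/(3y + 2) + 1 = (3(-3y - 1) − (-3)(3y + 2)) / (3(3y + 2)) = 3/(3(3y + 2)).
For y > 0 we have 3y + 2 > 3y, so |(-3y - 1)/(3y + 2) + 1| = 3/(3(3y + 2)) < 3/(3·3y) = (1/3)/y.
Thus |(-3y - 1)/(3y + 2) + 1| < eps whenever y > (1/3)/eps.
Take N = (1/3)/eps. If y > N then |(-3y - 1)/(3y + 2) + 1| < (1/3)/y < eps.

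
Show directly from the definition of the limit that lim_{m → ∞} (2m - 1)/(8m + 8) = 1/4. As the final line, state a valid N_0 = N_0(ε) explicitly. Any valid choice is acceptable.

Let ε > 0 be given. For m ≥ 1, |(2m - 1)/(8m + 8) − (1/4)| = |-24|/(8(8m + 8)) = 24/(8(8m + 8)).
Since 8m + 8 ≥ 8m for m ≥ 1, this is ≤ 24/(8·8m) = (3/8)/m.
So |(2m - 1)/(8m + 8) − (1/4)| < ε whenever m > (3/8)/ε.
Take N_0 = (3/8)/ε. If m > N_0 then |(2m - 1)/(8m + 8) − (1/4)| ≤ (3/8)/m < ε.

N_0 = (3/8)/ε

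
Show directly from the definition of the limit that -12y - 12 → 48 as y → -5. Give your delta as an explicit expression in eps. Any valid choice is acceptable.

delta = eps/12

Suppose eps > 0. We need delta > 0 so that 0 < |y + 5| < delta implies |(-12y - 12) − 48| < eps.
Since (-12y - 12) − 48 = -12(y + 5), we have |(-12y - 12) − 48| = 12|y + 5|.
So 12|y + 5| < eps exactly when |y + 5| < eps/12.
Take delta = eps/12. If 0 < |y + 5| < delta then |(-12y - 12) − 48| = 12|y + 5| < 12·(eps/12) = eps.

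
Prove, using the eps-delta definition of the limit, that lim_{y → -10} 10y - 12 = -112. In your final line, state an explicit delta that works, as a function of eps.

delta = eps/10

Suppose eps > 0. We need delta > 0 so that 0 < |y + 10| < delta implies |(10y - 12) + 112| < eps.
|(10y - 12) + 112| = |10y + 100| = 10|y + 10|.
Thus it suffices that |y + 10| < eps/10.
Take delta = eps/10. If 0 < |y + 10| < delta then |(10y - 12) + 112| = 10|y + 10| < 10·(eps/10) = eps.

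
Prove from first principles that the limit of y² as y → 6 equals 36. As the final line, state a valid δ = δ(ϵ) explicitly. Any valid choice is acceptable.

δ = min(1, ϵ/13)

Suppose ϵ > 0. We seek δ > 0 with 0 < |y − 6| < δ ⇒ |y² − 36| < ϵ.
Factor: y² − 36 = (y − 6)(y + 6), so |y² − 36| = |y − 6|·|y + 6|.
Impose δ ≤ 1 so that |y| < 7; then |y + 6| ≤ 13.
Hence |y² − 36| ≤ 13|y − 6|, which is < ϵ once |y − 6| < ϵ/13.
Take δ = min(1, ϵ/13). If 0 < |y − 6| < δ then both bounds hold and |y² − 36| ≤ 13|y − 6| < 13·(ϵ/13) = ϵ.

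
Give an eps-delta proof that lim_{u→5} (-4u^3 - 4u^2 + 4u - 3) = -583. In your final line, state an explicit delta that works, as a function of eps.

delta = min(2, eps/480)

Suppose eps > 0. We want delta > 0 such that 0 < |u − 5| < delta implies |(-4u^3 - 4u^2 + 4u - 3) + 583| < eps.
(-4u^3 - 4u^2 + 4u - 3) + 583 = -4u^3 - 4u^2 + 4u + 580 = (u − 5)(-4u^2 - 24u - 116).
So |(-4u^3 - 4u^2 + 4u - 3) + 583| = |u − 5|·|-4u^2 - 24u - 116|.
Assume first that |u − 5| < 2, so |u| < 7. Then |-4u^2 - 24u - 116| ≤ 4·7^2 + 24·7 + 116 = 480.
Hence |(-4u^3 - 4u^2 + 4u - 3) + 583| ≤ 480|u − 5| < eps provided |u − 5| < eps/480.
Choosing delta = min(2, eps/480) ensures both conditions, hence |(-4u^3 - 4u^2 + 4u - 3) + 583| < eps.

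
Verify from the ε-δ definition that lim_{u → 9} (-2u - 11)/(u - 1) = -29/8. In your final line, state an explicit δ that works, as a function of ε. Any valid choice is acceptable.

Let ε > 0 be given. We want δ > 0 with 0 < |u − 9| < δ ⇒ |(-2u - 11)/(u - 1) + 29/8| < ε.
Combining over a common denominator, (-2u - 11)/(u - 1) + 29/8 = [(-2u - 11)·8 − (-29)·(u - 1)] / [8·(u - 1)] = 13(u − 9) / (8(u - 1)).
So |(-2u - 11)/(u - 1) + 29/8| = 13|u − 9| / (8·|u − 1|).
Restrict δ ≤ 4. Then |u − 9| < 4 gives |u − 1| = |(u − 9) + 8| ≥ 8 − 4 = 4.
Hence |(-2u - 11)/(u - 1) + 29/8| < 13|u − 9|/(8·4) = (13/32)|u − 9|, which is < ε once |u − 9| < (32/13)ε.
Take δ = min(4, (32/13)ε). Then 0 < |u − 9| < δ forces both bounds, so |(-2u - 11)/(u - 1) + 29/8| < ε.

δ = min(4, (32/13)ε)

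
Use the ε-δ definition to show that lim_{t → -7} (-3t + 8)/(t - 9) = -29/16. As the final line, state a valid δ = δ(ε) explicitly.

Suppose ε > 0. We want δ > 0 with 0 < |t + 7| < δ ⇒ |(-3t + 8)/(t - 9) + 29/16| < ε.
Combining over a common denominator, (-3t + 8)/(t - 9) + 29/16 = [(-3t + 8)·(-16) − 29·(t - 9)] / [(-16)·(t - 9)] = 19(t + 7) / ((-16)(t - 9)).
So |(-3t + 8)/(t - 9) + 29/16| = 19|t + 7| / (16·|t − 9|).
Require δ ≤ 8, so |t − 9| ≥ |-16| − |t + 7| > 16 − 8 = 8.
Hence |(-3t + 8)/(t - 9) + 29/16| < 19|t + 7|/(16·8) = (19/128)|t + 7|, which is < ε once |t + 7| < (128/19)ε.
Take δ = min(8, (128/19)ε). Then 0 < |t + 7| < δ forces both bounds, so |(-3t + 8)/(t - 9) + 29/16| < ε.

δ = min(8, (128/19)ε)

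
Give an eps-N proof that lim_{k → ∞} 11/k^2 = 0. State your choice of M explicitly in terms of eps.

M = (11/eps)^{1/2}

Fix eps > 0. For k ≥ 1, |11/k^2 − 0| = 11/k^2.
11/k^2 < eps ⇔ k^2 > 11/eps ⇔ k > (11/eps)^{1/2}.
Take M = (11/eps)^{1/2}. Then k > M implies 11/k^2 < eps.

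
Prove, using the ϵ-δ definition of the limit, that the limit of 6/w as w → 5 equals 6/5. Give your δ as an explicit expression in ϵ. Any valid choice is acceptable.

Suppose ϵ > 0. We seek δ > 0 such that 0 < |w − 5| < δ implies |6/w − (6/5)| < ϵ.
|6/w − (6/5)| = 6·|5 − w|/(5·|w|) = 6|w − 5|/(5|w|).
Require δ ≤ 5/2 so that |w| > 5 − 5/2 = 5/2, hence 5|w| > 25/2.
Then |6/w − (6/5)| < 6|w − 5|/(25/2), which is < ϵ when |w − 5| < (25/12)ϵ.
Take δ = min(5/2, (25/12)ϵ). Then 0 < |w − 5| < δ gives both |w − 5| < 5/2 and |w − 5| < (25/12)ϵ, so |6/w − (6/5)| < ϵ.

δ = min(5/2, (25/12)ϵ)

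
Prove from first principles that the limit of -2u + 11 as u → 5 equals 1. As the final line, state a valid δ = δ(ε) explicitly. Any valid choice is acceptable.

δ = ε/2

Let ε > 0. We need δ > 0 so that 0 < |u − 5| < δ implies |(-2u + 11) − 1| < ε.
|(-2u + 11) − 1| = |-2u + 10| = 2|u − 5|.
Thus it suffices that |u − 5| < ε/2.
Take δ = ε/2. If 0 < |u − 5| < δ then |(-2u + 11) − 1| = 2|u − 5| < 2·(ε/2) = ε.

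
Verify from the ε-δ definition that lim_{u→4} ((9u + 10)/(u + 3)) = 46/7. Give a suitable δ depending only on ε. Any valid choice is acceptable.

δ = min(7/2, (49/34)ε)

Suppose ε > 0. We want δ > 0 with 0 < |u − 4| < δ ⇒ |(9u + 10)/(u + 3) − (46/7)| < ε.
Combining over a common denominator, (9u + 10)/(u + 3) − (46/7) = [(9u + 10)·7 − 46·(u + 3)] / [7·(u + 3)] = 17(u − 4) / (7(u + 3)).
So |(9u + 10)/(u + 3) − (46/7)| = 17|u − 4| / (7·|u + 3|).
Restrict δ ≤ 7/2. Then |u − 4| < 7/2 gives |u + 3| = |(u − 4) + 7| ≥ 7 − 7/2 = 7/2.
Hence |(9u + 10)/(u + 3) − (46/7)| < 17|u − 4|/(7·(7/2)) = (34/49)|u − 4|, which is < ε once |u − 4| < (49/34)ε.
Take δ = min(7/2, (49/34)ε). Then 0 < |u − 4| < δ forces both bounds, so |(9u + 10)/(u + 3) − (46/7)| < ε.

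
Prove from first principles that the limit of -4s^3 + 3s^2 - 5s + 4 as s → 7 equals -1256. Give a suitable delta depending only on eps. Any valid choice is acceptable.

Let eps > 0. We want delta > 0 such that 0 < |s − 7| < delta implies |(-4s^3 + 3s^2 - 5s + 4) + 1256| < eps.
(-4s^3 + 3s^2 - 5s + 4) + 1256 = -4s^3 + 3s^2 - 5s + 1260 = (s − 7)(-4s^2 - 25s - 180).
So |(-4s^3 + 3s^2 - 5s + 4) + 1256| = |s − 7|·|-4s^2 - 25s - 180|.
Require delta ≤ 2. Then |s − 7| < 2 gives |s| < 9, and by the triangle inequality |-4s^2 - 25s - 180| ≤ 4·9^2 + 25·9 + 180 = 729.
Hence |(-4s^3 + 3s^2 - 5s + 4) + 1256| ≤ 729|s − 7| < eps provided |s − 7| < eps/729.
Choosing delta = min(2, eps/729) ensures both conditions, hence |(-4s^3 + 3s^2 - 5s + 4) + 1256| < eps.

delta = min(2, eps/729)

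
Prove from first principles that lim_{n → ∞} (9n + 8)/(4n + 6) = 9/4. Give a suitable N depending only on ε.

Fix ε > 0. For n ≥ 1, |(9n + 8)/(4n + 6) − (9/4)| = |-22|/(4(4n + 6)) = 22/(4(4n + 6)).
Since 4n + 6 ≥ 4n for n ≥ 1, this is ≤ 22/(4·4n) = (11/8)/n.
So |(9n + 8)/(4n + 6) − (9/4)| < ε whenever n > (11/8)/ε.
Take N = (11/8)/ε. If n > N then |(9n + 8)/(4n + 6) − (9/4)| ≤ (11/8)/n < ε.

N = (11/8)/ε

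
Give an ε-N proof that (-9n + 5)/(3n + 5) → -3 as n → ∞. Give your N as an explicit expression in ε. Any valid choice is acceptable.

Let ε > 0. For n ≥ 1, |(-9n + 5)/(3n + 5) + 3| = |60|/(3(3n + 5)) = 60/(3(3n + 5)).
Since 3n + 5 ≥ 3n for n ≥ 1, this is ≤ 60/(3·3n) = (20/3)/n.
So |(-9n + 5)/(3n + 5) + 3| < ε whenever n > (20/3)/ε.
Take N = (20/3)/ε. If n > N then |(-9n + 5)/(3n + 5) + 3| ≤ (20/3)/n < ε.

N = (20/3)/ε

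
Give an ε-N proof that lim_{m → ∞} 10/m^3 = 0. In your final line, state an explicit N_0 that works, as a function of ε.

Let ε > 0 be given. For m ≥ 1, |10/m^3 − 0| = 10/m^3.
10/m^3 < ε ⇔ m^3 > 10/ε ⇔ m > (10/ε)^{1/3}.
Take N_0 = (10/ε)^{1/3}. Then m > N_0 implies 10/m^3 < ε.

N_0 = (10/ε)^{1/3}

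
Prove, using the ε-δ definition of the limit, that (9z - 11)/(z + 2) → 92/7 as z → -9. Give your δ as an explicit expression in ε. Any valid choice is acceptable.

δ = min(7/2, (49/58)ε)

Fix ε > 0. We want δ > 0 with 0 < |z + 9| < δ ⇒ |(9z - 11)/(z + 2) − (92/7)| < ε.
Combining over a common denominator, (9z - 11)/(z + 2) − (92/7) = [(9z - 11)·(-7) − (-92)·(z + 2)] / [(-7)·(z + 2)] = 29(z + 9) / ((-7)(z + 2)).
So |(9z - 11)/(z + 2) − (92/7)| = 29|z + 9| / (7·|z + 2|).
Require δ ≤ 7/2, so |z + 2| ≥ |-7| − |z + 9| > 7 − 7/2 = 7/2.
Hence |(9z - 11)/(z + 2) − (92/7)| < 29|z + 9|/(7·(7/2)) = (58/49)|z + 9|, which is < ε once |z + 9| < (49/58)ε.
Take δ = min(7/2, (49/58)ε). Then 0 < |z + 9| < δ forces both bounds, so |(9z - 11)/(z + 2) − (92/7)| < ε.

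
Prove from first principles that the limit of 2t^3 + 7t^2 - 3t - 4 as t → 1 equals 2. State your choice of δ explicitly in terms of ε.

Let ε > 0. We want δ > 0 such that 0 < |t − 1| < δ implies |(2t^3 + 7t^2 - 3t - 4) − 2| < ε.
(2t^3 + 7t^2 - 3t - 4) − 2 = 2t^3 + 7t^2 - 3t - 6 = (t − 1)(2t^2 + 9t + 6).
So |(2t^3 + 7t^2 - 3t - 4) − 2| = |t − 1|·|2t^2 + 9t + 6|.
Assume first that |t − 1| < 1, so |t| < 2. Then |2t^2 + 9t + 6| ≤ 2·2^2 + 9·2 + 6 = 32.
Hence |(2t^3 + 7t^2 - 3t - 4) − 2| ≤ 32|t − 1| < ε provided |t − 1| < ε/32.
Choosing δ = min(1, ε/32) ensures both conditions, hence |(2t^3 + 7t^2 - 3t - 4) − 2| < ε.

δ = min(1, ε/32)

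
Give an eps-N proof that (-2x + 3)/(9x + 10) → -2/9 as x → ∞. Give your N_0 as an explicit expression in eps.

Let eps > 0 be given. We seek N_0 > 0 such that x > N_0 implies |(-2x + 3)/(9x + 10) + 2/9| < eps.
(-2x + 3)/(9x + 10) + 2/9 = (9(-2x + 3) − (-2)(9x + 10)) / (9(9x + 10)) = 47/(9(9x + 10)).
For x > 0 we have 9x + 10 > 9x, so |(-2x + 3)/(9x + 10) + 2/9| = 47/(9(9x + 10)) < 47/(9·9x) = (47/81)/x.
Thus |(-2x + 3)/(9x + 10) + 2/9| < eps whenever x > (47/81)/eps.
Take N_0 = (47/81)/eps. If x > N_0 then |(-2x + 3)/(9x + 10) + 2/9| < (47/81)/x < eps.

N_0 = (47/81)/eps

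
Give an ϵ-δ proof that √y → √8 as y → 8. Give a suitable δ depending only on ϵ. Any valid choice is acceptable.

Suppose ϵ > 0. We want δ > 0 such that 0 < |y − 8| < δ implies |√y − √8| < ϵ.
Rationalise: √y − √8 = (y − 8)/(√y + √8), so |√y − √8| = |y − 8|/(√y + √8).
Restrict δ ≤ 8 so that |y − 8| < 8 forces y > 0, and then √y + √8 > √8.
Hence |√y − √8| < |y − 8|/√8, which is < ϵ once |y − 8| < √8·ϵ.
Take δ = min(8, √8·ϵ). If 0 < |y − 8| < δ then y > 0 and |√y − √8| < |y − 8|/√8 < ϵ.

δ = min(8, √8·ϵ)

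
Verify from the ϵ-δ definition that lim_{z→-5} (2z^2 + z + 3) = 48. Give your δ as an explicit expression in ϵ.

δ = min(2, ϵ/23)

Fix ϵ > 0. We want δ > 0 such that 0 < |z + 5| < δ implies |(2z^2 + z + 3) − 48| < ϵ.
(2z^2 + z + 3) − 48 = 2z^2 + z - 45 = (z + 5)(2z - 9).
So |(2z^2 + z + 3) − 48| = |z + 5|·|2z - 9|.
Assume first that |z + 5| < 2, so |z| < 7. Then |2z - 9| ≤ 2·7 + 9 = 23.
Hence |(2z^2 + z + 3) − 48| ≤ 23|z + 5| < ϵ provided |z + 5| < ϵ/23.
Take δ = min(2, ϵ/23). Then 0 < |z + 5| < δ gives both |z + 5| < 2 and |z + 5| < ϵ/23, so |(2z^2 + z + 3) − 48| < ϵ.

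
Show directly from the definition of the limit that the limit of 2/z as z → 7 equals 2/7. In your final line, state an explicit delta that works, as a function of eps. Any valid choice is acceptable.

delta = min(7/2, (49/4)eps)

Let eps > 0. We seek delta > 0 such that 0 < |z − 7| < delta implies |2/z − (2/7)| < eps.
|2/z − (2/7)| = 2·|7 − z|/(7·|z|) = 2|z − 7|/(7|z|).
Require delta ≤ 7/2 so that |z| > 7 − 7/2 = 7/2, hence 7|z| > 49/2.
Then |2/z − (2/7)| < 2|z − 7|/(49/2), which is < eps when |z − 7| < (49/4)eps.
Take delta = min(7/2, (49/4)eps). Then 0 < |z − 7| < delta gives both |z − 7| < 7/2 and |z − 7| < (49/4)eps, so |2/z − (2/7)| < eps.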